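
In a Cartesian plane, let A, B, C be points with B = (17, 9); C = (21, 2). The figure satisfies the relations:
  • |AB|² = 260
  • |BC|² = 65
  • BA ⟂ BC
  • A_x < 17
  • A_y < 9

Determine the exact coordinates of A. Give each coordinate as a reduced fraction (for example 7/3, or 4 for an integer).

1. A_x = 3  [[BA ⟂ BC ⇒ 4x-7y-5=0] ∩ [|A−(17, 9)|²=260]]
2. A_y = 1  [[BA ⟂ BC ⇒ 4x-7y-5=0] ∩ [|A−(17, 9)|²=260]]
   so A = (3, 1)

A = (3, 1)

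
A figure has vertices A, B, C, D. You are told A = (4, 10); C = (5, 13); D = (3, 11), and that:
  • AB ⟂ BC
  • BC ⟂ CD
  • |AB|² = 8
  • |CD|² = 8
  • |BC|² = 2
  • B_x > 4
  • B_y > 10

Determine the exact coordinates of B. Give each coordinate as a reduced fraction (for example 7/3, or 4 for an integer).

B = (6, 12)

1. B_x = 6  [[BC ⟂ CD ⇒ 2x+2y-36=0] ∩ [|B−(4, 10)|²=8]]
2. B_y = 12  [[BC ⟂ CD ⇒ 2x+2y-36=0] ∩ [|B−(4, 10)|²=8]]
   so B = (6, 12)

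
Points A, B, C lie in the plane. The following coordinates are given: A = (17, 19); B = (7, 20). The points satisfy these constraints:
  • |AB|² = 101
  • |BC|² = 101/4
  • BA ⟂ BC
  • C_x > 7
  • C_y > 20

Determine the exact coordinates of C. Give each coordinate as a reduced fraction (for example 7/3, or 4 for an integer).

1. C_x = 15/2  [[BA ⟂ BC ⇒ 10x-1y-50=0] ∩ [|C−(7, 20)|²=101/4]]
2. C_y = 25  [[BA ⟂ BC ⇒ 10x-1y-50=0] ∩ [|C−(7, 20)|²=101/4]]
   so C = (15/2, 25)

C = (15/2, 25)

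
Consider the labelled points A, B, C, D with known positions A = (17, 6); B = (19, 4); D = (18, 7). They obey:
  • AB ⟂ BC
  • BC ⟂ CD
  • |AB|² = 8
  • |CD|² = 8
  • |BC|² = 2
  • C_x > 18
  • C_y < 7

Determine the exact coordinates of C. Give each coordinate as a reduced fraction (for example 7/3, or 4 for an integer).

C = (20, 5)

1. C_x = 20  [[AB ⟂ BC ⇒ 2x-2y-30=0] ∩ [|C−(18, 7)|²=8]]
2. C_y = 5  [[AB ⟂ BC ⇒ 2x-2y-30=0] ∩ [|C−(18, 7)|²=8]]
   so C = (20, 5)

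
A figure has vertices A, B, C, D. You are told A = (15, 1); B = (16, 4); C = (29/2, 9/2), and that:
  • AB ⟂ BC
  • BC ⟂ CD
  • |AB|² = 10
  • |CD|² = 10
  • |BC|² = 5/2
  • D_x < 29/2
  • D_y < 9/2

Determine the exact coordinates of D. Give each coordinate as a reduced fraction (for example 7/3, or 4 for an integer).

D = (27/2, 3/2)

1. D_x = 27/2  [[BC ⟂ CD ⇒ -3/2x+1/2y+39/2=0] ∩ [|D−(29/2, 9/2)|²=10]]
2. D_y = 3/2  [[BC ⟂ CD ⇒ -3/2x+1/2y+39/2=0] ∩ [|D−(29/2, 9/2)|²=10]]
   so D = (27/2, 3/2)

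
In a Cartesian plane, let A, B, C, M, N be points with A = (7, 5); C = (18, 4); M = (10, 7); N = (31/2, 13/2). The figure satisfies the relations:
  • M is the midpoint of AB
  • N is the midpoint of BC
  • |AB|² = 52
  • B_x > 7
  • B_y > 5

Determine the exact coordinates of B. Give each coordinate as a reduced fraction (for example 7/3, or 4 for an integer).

B = (13, 9)

1. B_x = 13  [B = 2·M−A = 2·(10, 7)−(7, 5)]
2. B_y = 9  [B = 2·M−A = 2·(10, 7)−(7, 5)]
   so B = (13, 9)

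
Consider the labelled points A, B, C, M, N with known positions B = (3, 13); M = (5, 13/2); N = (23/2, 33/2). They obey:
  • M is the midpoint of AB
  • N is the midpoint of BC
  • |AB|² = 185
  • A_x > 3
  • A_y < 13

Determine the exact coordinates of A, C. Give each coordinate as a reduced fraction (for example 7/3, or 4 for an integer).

1. A_x = 7  [A = 2·M−B = 2·(5, 13/2)−(3, 13)]
2. A_y = 0  [A = 2·M−B = 2·(5, 13/2)−(3, 13)]
   so A = (7, 0)
3. C_x = 20  [C = 2·N−B = 2·(23/2, 33/2)−(3, 13)]
4. C_y = 20  [C = 2·N−B = 2·(23/2, 33/2)−(3, 13)]
   so C = (20, 20)

A = (7, 0)
C = (20, 20)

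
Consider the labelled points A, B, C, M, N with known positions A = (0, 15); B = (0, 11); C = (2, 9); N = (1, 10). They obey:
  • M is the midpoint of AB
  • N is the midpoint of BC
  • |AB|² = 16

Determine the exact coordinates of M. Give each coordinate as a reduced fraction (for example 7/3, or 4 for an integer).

M = (0, 13)

1. M_x = 0  [2·M = A+B = (0, 15)+(0, 11)]
2. M_y = 13  [2·M = A+B = (0, 15)+(0, 11)]
   so M = (0, 13)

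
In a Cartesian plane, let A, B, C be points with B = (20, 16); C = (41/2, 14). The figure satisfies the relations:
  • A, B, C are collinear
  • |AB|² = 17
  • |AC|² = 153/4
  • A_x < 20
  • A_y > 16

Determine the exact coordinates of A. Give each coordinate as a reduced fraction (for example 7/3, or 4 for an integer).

A = (19, 20)

1. A_x = 19  [[A, B, C are collinear ⇒ 2x+1/2y-48=0] ∩ [|A−(20, 16)|²=17]]
2. A_y = 20  [[A, B, C are collinear ⇒ 2x+1/2y-48=0] ∩ [|A−(20, 16)|²=17]]
   so A = (19, 20)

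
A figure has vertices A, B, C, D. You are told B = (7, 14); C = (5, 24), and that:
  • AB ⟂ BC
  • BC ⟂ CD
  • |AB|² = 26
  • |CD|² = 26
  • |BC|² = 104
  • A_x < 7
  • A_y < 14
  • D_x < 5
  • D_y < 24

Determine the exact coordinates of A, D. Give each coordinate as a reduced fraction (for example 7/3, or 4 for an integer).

A = (2, 13)
D = (0, 23)

1. A_x = 2  [[AB ⟂ BC ⇒ 2x-10y+126=0] ∩ [|A−(7, 14)|²=26]]
2. A_y = 13  [[AB ⟂ BC ⇒ 2x-10y+126=0] ∩ [|A−(7, 14)|²=26]]
   so A = (2, 13)
3. D_x = 0  [[BC ⟂ CD ⇒ -2x+10y-230=0] ∩ [|D−(5, 24)|²=26]]
4. D_y = 23  [[BC ⟂ CD ⇒ -2x+10y-230=0] ∩ [|D−(5, 24)|²=26]]
   so D = (0, 23)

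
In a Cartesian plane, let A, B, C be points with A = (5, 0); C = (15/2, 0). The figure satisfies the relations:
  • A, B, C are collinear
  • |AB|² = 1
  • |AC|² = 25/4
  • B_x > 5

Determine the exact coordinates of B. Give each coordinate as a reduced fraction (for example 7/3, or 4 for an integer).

B = (6, 0)

1. B_x = 6  [[A, B, C are collinear ⇒ -5/2y=0] ∩ [|B−(5, 0)|²=1]]
2. B_y = 0  [[A, B, C are collinear ⇒ -5/2y=0] ∩ [|B−(5, 0)|²=1]]
   so B = (6, 0)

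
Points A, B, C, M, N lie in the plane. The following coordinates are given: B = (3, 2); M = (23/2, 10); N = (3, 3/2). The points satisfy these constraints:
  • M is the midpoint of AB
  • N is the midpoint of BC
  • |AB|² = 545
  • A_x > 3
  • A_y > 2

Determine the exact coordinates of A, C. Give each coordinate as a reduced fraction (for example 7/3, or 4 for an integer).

1. A_x = 20  [A = 2·M−B = 2·(23/2, 10)−(3, 2)]
2. A_y = 18  [A = 2·M−B = 2·(23/2, 10)−(3, 2)]
   so A = (20, 18)
3. C_x = 3  [C = 2·N−B = 2·(3, 3/2)−(3, 2)]
4. C_y = 1  [C = 2·N−B = 2·(3, 3/2)−(3, 2)]
   so C = (3, 1)

A = (20, 18)
C = (3, 1)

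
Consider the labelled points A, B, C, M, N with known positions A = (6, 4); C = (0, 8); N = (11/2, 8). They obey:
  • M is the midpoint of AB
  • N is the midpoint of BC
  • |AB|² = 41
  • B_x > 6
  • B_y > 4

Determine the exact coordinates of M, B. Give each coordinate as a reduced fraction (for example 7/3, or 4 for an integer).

M = (17/2, 6)
B = (11, 8)

1. B_x = 11  [B = 2·N−C = 2·(11/2, 8)−(0, 8)]
2. B_y = 8  [B = 2·N−C = 2·(11/2, 8)−(0, 8)]
   so B = (11, 8)
3. M_x = 17/2  [2·M = A+B = (6, 4)+(11, 8)]
4. M_y = 6  [2·M = A+B = (6, 4)+(11, 8)]
   so M = (17/2, 6)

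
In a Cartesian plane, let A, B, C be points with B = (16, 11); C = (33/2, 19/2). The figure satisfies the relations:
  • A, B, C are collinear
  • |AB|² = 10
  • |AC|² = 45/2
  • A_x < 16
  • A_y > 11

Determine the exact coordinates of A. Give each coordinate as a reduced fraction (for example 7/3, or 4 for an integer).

1. A_x = 15  [[A, B, C are collinear ⇒ 3/2x+1/2y-59/2=0] ∩ [|A−(16, 11)|²=10]]
2. A_y = 14  [[A, B, C are collinear ⇒ 3/2x+1/2y-59/2=0] ∩ [|A−(16, 11)|²=10]]
   so A = (15, 14)

A = (15, 14)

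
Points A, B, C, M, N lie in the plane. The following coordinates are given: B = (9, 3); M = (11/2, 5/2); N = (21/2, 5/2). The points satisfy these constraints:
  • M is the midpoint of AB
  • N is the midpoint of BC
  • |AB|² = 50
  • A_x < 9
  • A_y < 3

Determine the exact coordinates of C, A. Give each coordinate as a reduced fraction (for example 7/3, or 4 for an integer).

C = (12, 2)
A = (2, 2)

1. A_x = 2  [A = 2·M−B = 2·(11/2, 5/2)−(9, 3)]
2. A_y = 2  [A = 2·M−B = 2·(11/2, 5/2)−(9, 3)]
   so A = (2, 2)
3. C_x = 12  [C = 2·N−B = 2·(21/2, 5/2)−(9, 3)]
4. C_y = 2  [C = 2·N−B = 2·(21/2, 5/2)−(9, 3)]
   so C = (12, 2)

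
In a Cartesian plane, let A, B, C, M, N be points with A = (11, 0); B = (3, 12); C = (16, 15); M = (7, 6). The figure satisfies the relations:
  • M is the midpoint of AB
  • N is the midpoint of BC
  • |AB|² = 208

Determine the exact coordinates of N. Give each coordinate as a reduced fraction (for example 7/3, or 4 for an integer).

N = (19/2, 27/2)

1. N_x = 19/2  [2·N = B+C = (3, 12)+(16, 15)]
2. N_y = 27/2  [2·N = B+C = (3, 12)+(16, 15)]
   so N = (19/2, 27/2)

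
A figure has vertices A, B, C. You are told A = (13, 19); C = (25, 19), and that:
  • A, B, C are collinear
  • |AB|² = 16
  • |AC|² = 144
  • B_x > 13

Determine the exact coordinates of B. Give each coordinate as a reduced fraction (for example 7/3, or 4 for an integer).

1. B_x = 17  [[A, B, C are collinear ⇒ -12y+228=0] ∩ [|B−(13, 19)|²=16]]
2. B_y = 19  [[A, B, C are collinear ⇒ -12y+228=0] ∩ [|B−(13, 19)|²=16]]
   so B = (17, 19)

B = (17, 19)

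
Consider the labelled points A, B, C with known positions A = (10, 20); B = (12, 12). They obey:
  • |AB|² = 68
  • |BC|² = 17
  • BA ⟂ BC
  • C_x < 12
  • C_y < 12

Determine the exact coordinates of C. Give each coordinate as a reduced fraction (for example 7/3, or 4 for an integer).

1. C_x = 8  [[BA ⟂ BC ⇒ -2x+8y-72=0] ∩ [|C−(12, 12)|²=17]]
2. C_y = 11  [[BA ⟂ BC ⇒ -2x+8y-72=0] ∩ [|C−(12, 12)|²=17]]
   so C = (8, 11)

C = (8, 11)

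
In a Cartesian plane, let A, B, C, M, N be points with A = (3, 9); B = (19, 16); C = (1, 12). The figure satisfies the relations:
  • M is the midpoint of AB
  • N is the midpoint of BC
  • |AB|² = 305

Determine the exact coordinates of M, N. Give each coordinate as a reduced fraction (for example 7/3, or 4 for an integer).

M = (11, 25/2)
N = (10, 14)

1. M_x = 11  [2·M = A+B = (3, 9)+(19, 16)]
2. M_y = 25/2  [2·M = A+B = (3, 9)+(19, 16)]
   so M = (11, 25/2)
3. N_x = 10  [2·N = B+C = (19, 16)+(1, 12)]
4. N_y = 14  [2·N = B+C = (19, 16)+(1, 12)]
   so N = (10, 14)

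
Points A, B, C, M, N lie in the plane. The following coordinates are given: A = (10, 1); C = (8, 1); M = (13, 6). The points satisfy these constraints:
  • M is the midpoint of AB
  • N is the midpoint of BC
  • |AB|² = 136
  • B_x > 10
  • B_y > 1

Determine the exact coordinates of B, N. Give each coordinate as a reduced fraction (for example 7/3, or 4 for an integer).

B = (16, 11)
N = (12, 6)

1. B_x = 16  [B = 2·M−A = 2·(13, 6)−(10, 1)]
2. B_y = 11  [B = 2·M−A = 2·(13, 6)−(10, 1)]
   so B = (16, 11)
3. N_x = 12  [2·N = B+C = (16, 11)+(8, 1)]
4. N_y = 6  [2·N = B+C = (16, 11)+(8, 1)]
   so N = (12, 6)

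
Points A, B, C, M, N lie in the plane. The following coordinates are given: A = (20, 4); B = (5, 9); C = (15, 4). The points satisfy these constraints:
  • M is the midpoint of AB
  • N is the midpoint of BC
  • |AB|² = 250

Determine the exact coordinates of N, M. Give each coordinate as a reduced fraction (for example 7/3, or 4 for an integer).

1. M_x = 25/2  [2·M = A+B = (20, 4)+(5, 9)]
2. M_y = 13/2  [2·M = A+B = (20, 4)+(5, 9)]
   so M = (25/2, 13/2)
3. N_x = 10  [2·N = B+C = (5, 9)+(15, 4)]
4. N_y = 13/2  [2·N = B+C = (5, 9)+(15, 4)]
   so N = (10, 13/2)

N = (10, 13/2)
M = (25/2, 13/2)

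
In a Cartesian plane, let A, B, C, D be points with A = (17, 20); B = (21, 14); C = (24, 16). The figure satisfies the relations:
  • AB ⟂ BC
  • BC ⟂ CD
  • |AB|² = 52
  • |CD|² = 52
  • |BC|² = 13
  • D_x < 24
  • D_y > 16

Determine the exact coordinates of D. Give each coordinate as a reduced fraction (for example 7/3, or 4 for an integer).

1. D_x = 20  [[BC ⟂ CD ⇒ 3x+2y-104=0] ∩ [|D−(24, 16)|²=52]]
2. D_y = 22  [[BC ⟂ CD ⇒ 3x+2y-104=0] ∩ [|D−(24, 16)|²=52]]
   so D = (20, 22)

D = (20, 22)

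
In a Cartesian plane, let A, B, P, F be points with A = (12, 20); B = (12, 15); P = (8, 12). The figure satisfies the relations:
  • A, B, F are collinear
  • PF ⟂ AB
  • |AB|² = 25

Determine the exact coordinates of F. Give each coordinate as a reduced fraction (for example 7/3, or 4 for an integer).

F = (12, 12)

1. F_x = 12  [[A, B, F are collinear ⇒ 5x-60=0] ∩ [PF ⟂ AB ⇒ -5y+60=0]]
2. F_y = 12  [[A, B, F are collinear ⇒ 5x-60=0] ∩ [PF ⟂ AB ⇒ -5y+60=0]]
   so F = (12, 12)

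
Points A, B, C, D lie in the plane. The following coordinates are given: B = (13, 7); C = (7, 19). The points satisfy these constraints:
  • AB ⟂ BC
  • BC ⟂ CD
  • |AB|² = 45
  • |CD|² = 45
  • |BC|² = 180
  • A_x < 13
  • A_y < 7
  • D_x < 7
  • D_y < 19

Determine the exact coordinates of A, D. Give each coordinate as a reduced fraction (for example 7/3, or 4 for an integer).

1. A_x = 7  [[AB ⟂ BC ⇒ 6x-12y+6=0] ∩ [|A−(13, 7)|²=45]]
2. A_y = 4  [[AB ⟂ BC ⇒ 6x-12y+6=0] ∩ [|A−(13, 7)|²=45]]
   so A = (7, 4)
3. D_x = 1  [[BC ⟂ CD ⇒ -6x+12y-186=0] ∩ [|D−(7, 19)|²=45]]
4. D_y = 16  [[BC ⟂ CD ⇒ -6x+12y-186=0] ∩ [|D−(7, 19)|²=45]]
   so D = (1, 16)

A = (7, 4)
D = (1, 16)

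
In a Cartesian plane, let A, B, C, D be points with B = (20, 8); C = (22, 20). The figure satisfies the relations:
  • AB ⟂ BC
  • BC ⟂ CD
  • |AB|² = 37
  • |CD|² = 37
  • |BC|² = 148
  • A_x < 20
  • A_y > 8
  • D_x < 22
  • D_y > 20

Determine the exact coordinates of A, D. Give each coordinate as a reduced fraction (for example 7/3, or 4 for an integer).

A = (14, 9)
D = (16, 21)

1. A_x = 14  [[AB ⟂ BC ⇒ -2x-12y+136=0] ∩ [|A−(20, 8)|²=37]]
2. A_y = 9  [[AB ⟂ BC ⇒ -2x-12y+136=0] ∩ [|A−(20, 8)|²=37]]
   so A = (14, 9)
3. D_x = 16  [[BC ⟂ CD ⇒ 2x+12y-284=0] ∩ [|D−(22, 20)|²=37]]
4. D_y = 21  [[BC ⟂ CD ⇒ 2x+12y-284=0] ∩ [|D−(22, 20)|²=37]]
   so D = (16, 21)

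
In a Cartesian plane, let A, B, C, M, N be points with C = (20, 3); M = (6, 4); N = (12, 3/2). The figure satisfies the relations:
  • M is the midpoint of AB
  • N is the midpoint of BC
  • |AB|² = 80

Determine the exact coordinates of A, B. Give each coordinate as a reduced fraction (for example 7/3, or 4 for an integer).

1. B_x = 4  [B = 2·N−C = 2·(12, 3/2)−(20, 3)]
2. B_y = 0  [B = 2·N−C = 2·(12, 3/2)−(20, 3)]
   so B = (4, 0)
3. A_x = 8  [A = 2·M−B = 2·(6, 4)−(4, 0)]
4. A_y = 8  [A = 2·M−B = 2·(6, 4)−(4, 0)]
   so A = (8, 8)

A = (8, 8)
B = (4, 0)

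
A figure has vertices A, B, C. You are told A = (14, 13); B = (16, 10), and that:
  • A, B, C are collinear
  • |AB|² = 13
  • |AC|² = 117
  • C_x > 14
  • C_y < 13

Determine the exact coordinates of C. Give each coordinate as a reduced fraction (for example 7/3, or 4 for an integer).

1. C_x = 20  [[A, B, C are collinear ⇒ 3x+2y-68=0] ∩ [|C−(14, 13)|²=117]]
2. C_y = 4  [[A, B, C are collinear ⇒ 3x+2y-68=0] ∩ [|C−(14, 13)|²=117]]
   so C = (20, 4)

C = (20, 4)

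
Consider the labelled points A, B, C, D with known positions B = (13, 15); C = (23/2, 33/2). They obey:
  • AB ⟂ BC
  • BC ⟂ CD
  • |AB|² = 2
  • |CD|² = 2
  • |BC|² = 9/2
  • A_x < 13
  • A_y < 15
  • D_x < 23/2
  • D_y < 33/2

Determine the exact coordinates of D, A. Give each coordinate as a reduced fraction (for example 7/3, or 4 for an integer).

D = (21/2, 31/2)
A = (12, 14)

1. D_x = 21/2  [[BC ⟂ CD ⇒ -3/2x+3/2y-15/2=0] ∩ [|D−(23/2, 33/2)|²=2]]
2. D_y = 31/2  [[BC ⟂ CD ⇒ -3/2x+3/2y-15/2=0] ∩ [|D−(23/2, 33/2)|²=2]]
   so D = (21/2, 31/2)
3. A_x = 12  [[AB ⟂ BC ⇒ 3/2x-3/2y+3=0] ∩ [|A−(13, 15)|²=2]]
4. A_y = 14  [[AB ⟂ BC ⇒ 3/2x-3/2y+3=0] ∩ [|A−(13, 15)|²=2]]
   so A = (12, 14)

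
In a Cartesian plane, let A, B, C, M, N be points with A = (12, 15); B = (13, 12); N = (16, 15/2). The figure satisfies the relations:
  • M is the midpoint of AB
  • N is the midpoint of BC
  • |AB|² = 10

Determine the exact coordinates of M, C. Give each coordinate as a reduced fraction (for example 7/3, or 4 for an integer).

M = (25/2, 27/2)
C = (19, 3)

1. M_x = 25/2  [2·M = A+B = (12, 15)+(13, 12)]
2. M_y = 27/2  [2·M = A+B = (12, 15)+(13, 12)]
   so M = (25/2, 27/2)
3. C_x = 19  [C = 2·N−B = 2·(16, 15/2)−(13, 12)]
4. C_y = 3  [C = 2·N−B = 2·(16, 15/2)−(13, 12)]
   so C = (19, 3)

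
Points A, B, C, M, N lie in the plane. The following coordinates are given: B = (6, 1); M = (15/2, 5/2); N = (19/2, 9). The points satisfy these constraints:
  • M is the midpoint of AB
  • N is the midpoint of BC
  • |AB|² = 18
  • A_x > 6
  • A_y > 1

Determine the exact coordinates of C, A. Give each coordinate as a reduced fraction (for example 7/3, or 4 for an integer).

1. A_x = 9  [A = 2·M−B = 2·(15/2, 5/2)−(6, 1)]
2. A_y = 4  [A = 2·M−B = 2·(15/2, 5/2)−(6, 1)]
   so A = (9, 4)
3. C_x = 13  [C = 2·N−B = 2·(19/2, 9)−(6, 1)]
4. C_y = 17  [C = 2·N−B = 2·(19/2, 9)−(6, 1)]
   so C = (13, 17)

C = (13, 17)
A = (9, 4)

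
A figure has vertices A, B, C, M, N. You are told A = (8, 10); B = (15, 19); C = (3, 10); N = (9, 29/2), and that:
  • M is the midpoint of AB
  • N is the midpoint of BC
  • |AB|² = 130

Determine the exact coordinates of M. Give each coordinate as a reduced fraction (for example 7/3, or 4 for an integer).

1. M_x = 23/2  [2·M = A+B = (8, 10)+(15, 19)]
2. M_y = 29/2  [2·M = A+B = (8, 10)+(15, 19)]
   so M = (23/2, 29/2)

M = (23/2, 29/2)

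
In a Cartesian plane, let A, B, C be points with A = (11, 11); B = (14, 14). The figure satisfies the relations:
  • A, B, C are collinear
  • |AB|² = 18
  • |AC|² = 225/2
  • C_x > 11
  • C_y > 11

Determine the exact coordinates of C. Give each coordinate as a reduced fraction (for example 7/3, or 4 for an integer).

1. C_x = 37/2  [[A, B, C are collinear ⇒ -3x+3y=0] ∩ [|C−(11, 11)|²=225/2]]
2. C_y = 37/2  [[A, B, C are collinear ⇒ -3x+3y=0] ∩ [|C−(11, 11)|²=225/2]]
   so C = (37/2, 37/2)

C = (37/2, 37/2)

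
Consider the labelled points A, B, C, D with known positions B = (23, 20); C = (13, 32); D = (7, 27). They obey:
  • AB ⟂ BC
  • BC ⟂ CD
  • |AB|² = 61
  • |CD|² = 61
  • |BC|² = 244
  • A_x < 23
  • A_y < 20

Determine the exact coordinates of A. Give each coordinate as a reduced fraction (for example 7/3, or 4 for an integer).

A = (17, 15)

1. A_x = 17  [[AB ⟂ BC ⇒ 10x-12y+10=0] ∩ [|A−(23, 20)|²=61]]
2. A_y = 15  [[AB ⟂ BC ⇒ 10x-12y+10=0] ∩ [|A−(23, 20)|²=61]]
   so A = (17, 15)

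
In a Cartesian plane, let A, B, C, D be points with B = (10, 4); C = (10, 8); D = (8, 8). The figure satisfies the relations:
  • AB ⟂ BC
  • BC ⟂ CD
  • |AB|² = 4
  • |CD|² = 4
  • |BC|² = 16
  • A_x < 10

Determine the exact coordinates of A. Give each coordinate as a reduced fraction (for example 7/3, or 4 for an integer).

1. A_x = 8  [[AB ⟂ BC ⇒ -4y+16=0] ∩ [|A−(10, 4)|²=4]]
2. A_y = 4  [[AB ⟂ BC ⇒ -4y+16=0] ∩ [|A−(10, 4)|²=4]]
   so A = (8, 4)

A = (8, 4)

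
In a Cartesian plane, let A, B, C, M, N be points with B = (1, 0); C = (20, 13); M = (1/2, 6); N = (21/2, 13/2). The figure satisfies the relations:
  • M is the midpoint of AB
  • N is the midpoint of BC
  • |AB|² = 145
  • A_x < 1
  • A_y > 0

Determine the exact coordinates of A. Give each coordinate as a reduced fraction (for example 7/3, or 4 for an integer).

1. A_x = 0  [A = 2·M−B = 2·(1/2, 6)−(1, 0)]
2. A_y = 12  [A = 2·M−B = 2·(1/2, 6)−(1, 0)]
   so A = (0, 12)

A = (0, 12)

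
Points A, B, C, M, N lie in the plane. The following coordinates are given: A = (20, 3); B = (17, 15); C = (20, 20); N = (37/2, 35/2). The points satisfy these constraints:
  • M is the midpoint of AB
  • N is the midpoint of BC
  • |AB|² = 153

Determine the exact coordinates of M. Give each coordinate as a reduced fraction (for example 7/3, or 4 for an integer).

1. M_x = 37/2  [2·M = A+B = (20, 3)+(17, 15)]
2. M_y = 9  [2·M = A+B = (20, 3)+(17, 15)]
   so M = (37/2, 9)

M = (37/2, 9)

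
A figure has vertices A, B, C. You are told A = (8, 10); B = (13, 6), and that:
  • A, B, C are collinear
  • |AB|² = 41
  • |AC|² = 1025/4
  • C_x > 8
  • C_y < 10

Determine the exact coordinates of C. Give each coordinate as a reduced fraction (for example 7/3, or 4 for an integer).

C = (41/2, 0)

1. C_x = 41/2  [[A, B, C are collinear ⇒ 4x+5y-82=0] ∩ [|C−(8, 10)|²=1025/4]]
2. C_y = 0  [[A, B, C are collinear ⇒ 4x+5y-82=0] ∩ [|C−(8, 10)|²=1025/4]]
   so C = (41/2, 0)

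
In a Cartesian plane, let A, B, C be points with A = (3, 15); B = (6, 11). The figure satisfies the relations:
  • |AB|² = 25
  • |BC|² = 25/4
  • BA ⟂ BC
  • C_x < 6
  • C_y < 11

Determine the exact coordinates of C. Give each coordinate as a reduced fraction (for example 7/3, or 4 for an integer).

C = (4, 19/2)

1. C_x = 4  [[BA ⟂ BC ⇒ -3x+4y-26=0] ∩ [|C−(6, 11)|²=25/4]]
2. C_y = 19/2  [[BA ⟂ BC ⇒ -3x+4y-26=0] ∩ [|C−(6, 11)|²=25/4]]
   so C = (4, 19/2)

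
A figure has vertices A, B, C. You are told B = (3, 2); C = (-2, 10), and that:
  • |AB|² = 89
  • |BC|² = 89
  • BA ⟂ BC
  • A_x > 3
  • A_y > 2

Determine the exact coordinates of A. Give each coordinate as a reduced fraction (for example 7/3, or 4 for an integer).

1. A_x = 11  [[BA ⟂ BC ⇒ -5x+8y-1=0] ∩ [|A−(3, 2)|²=89]]
2. A_y = 7  [[BA ⟂ BC ⇒ -5x+8y-1=0] ∩ [|A−(3, 2)|²=89]]
   so A = (11, 7)

A = (11, 7)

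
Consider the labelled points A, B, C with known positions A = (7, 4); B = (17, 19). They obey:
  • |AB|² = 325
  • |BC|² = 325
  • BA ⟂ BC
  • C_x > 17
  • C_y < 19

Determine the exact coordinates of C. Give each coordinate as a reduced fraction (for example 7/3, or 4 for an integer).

C = (32, 9)

1. C_x = 32  [[BA ⟂ BC ⇒ -10x-15y+455=0] ∩ [|C−(17, 19)|²=325]]
2. C_y = 9  [[BA ⟂ BC ⇒ -10x-15y+455=0] ∩ [|C−(17, 19)|²=325]]
   so C = (32, 9)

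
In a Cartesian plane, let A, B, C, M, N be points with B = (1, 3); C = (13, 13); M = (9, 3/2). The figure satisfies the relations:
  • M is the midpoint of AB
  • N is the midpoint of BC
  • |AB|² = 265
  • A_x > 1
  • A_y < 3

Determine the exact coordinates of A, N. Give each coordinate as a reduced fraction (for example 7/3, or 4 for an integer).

1. A_x = 17  [A = 2·M−B = 2·(9, 3/2)−(1, 3)]
2. A_y = 0  [A = 2·M−B = 2·(9, 3/2)−(1, 3)]
   so A = (17, 0)
3. N_x = 7  [2·N = B+C = (1, 3)+(13, 13)]
4. N_y = 8  [2·N = B+C = (1, 3)+(13, 13)]
   so N = (7, 8)

A = (17, 0)
N = (7, 8)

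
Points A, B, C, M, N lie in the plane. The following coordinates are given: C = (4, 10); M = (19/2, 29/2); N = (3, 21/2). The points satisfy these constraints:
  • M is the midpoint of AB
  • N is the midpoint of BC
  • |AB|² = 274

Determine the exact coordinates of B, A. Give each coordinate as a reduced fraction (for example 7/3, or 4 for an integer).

1. B_x = 2  [B = 2·N−C = 2·(3, 21/2)−(4, 10)]
2. B_y = 11  [B = 2·N−C = 2·(3, 21/2)−(4, 10)]
   so B = (2, 11)
3. A_x = 17  [A = 2·M−B = 2·(19/2, 29/2)−(2, 11)]
4. A_y = 18  [A = 2·M−B = 2·(19/2, 29/2)−(2, 11)]
   so A = (17, 18)

B = (2, 11)
A = (17, 18)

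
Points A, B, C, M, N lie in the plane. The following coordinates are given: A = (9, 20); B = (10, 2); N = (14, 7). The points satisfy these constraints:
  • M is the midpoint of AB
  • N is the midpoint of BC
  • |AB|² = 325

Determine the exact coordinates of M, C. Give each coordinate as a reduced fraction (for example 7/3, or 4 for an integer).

1. M_x = 19/2  [2·M = A+B = (9, 20)+(10, 2)]
2. M_y = 11  [2·M = A+B = (9, 20)+(10, 2)]
   so M = (19/2, 11)
3. C_x = 18  [C = 2·N−B = 2·(14, 7)−(10, 2)]
4. C_y = 12  [C = 2·N−B = 2·(14, 7)−(10, 2)]
   so C = (18, 12)

M = (19/2, 11)
C = (18, 12)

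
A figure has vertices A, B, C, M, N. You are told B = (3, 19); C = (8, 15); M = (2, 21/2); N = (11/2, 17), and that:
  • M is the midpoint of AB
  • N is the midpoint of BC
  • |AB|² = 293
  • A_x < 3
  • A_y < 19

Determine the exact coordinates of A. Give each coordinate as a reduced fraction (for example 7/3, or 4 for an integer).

A = (1, 2)

1. A_x = 1  [A = 2·M−B = 2·(2, 21/2)−(3, 19)]
2. A_y = 2  [A = 2·M−B = 2·(2, 21/2)−(3, 19)]
   so A = (1, 2)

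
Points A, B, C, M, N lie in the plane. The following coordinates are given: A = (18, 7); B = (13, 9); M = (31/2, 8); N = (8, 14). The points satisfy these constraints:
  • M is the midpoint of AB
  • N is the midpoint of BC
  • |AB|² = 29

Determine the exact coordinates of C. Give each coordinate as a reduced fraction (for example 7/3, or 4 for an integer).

C = (3, 19)

1. C_x = 3  [C = 2·N−B = 2·(8, 14)−(13, 9)]
2. C_y = 19  [C = 2·N−B = 2·(8, 14)−(13, 9)]
   so C = (3, 19)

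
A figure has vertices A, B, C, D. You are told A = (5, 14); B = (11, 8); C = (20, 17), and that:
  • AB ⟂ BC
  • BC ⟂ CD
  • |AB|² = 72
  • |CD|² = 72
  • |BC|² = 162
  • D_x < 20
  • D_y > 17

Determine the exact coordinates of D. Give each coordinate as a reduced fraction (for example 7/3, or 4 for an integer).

1. D_x = 14  [[BC ⟂ CD ⇒ 9x+9y-333=0] ∩ [|D−(20, 17)|²=72]]
2. D_y = 23  [[BC ⟂ CD ⇒ 9x+9y-333=0] ∩ [|D−(20, 17)|²=72]]
   so D = (14, 23)

D = (14, 23)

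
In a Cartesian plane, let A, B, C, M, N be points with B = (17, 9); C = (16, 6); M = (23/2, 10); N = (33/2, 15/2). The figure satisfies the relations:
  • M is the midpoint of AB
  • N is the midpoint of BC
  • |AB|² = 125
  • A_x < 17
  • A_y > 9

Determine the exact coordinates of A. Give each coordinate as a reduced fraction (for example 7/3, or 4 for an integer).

1. A_x = 6  [A = 2·M−B = 2·(23/2, 10)−(17, 9)]
2. A_y = 11  [A = 2·M−B = 2·(23/2, 10)−(17, 9)]
   so A = (6, 11)

A = (6, 11)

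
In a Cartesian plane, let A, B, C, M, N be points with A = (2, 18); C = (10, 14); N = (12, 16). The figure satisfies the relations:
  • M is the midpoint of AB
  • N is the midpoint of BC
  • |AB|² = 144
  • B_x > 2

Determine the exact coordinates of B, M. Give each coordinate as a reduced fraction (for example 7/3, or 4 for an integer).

1. B_x = 14  [B = 2·N−C = 2·(12, 16)−(10, 14)]
2. B_y = 18  [B = 2·N−C = 2·(12, 16)−(10, 14)]
   so B = (14, 18)
3. M_x = 8  [2·M = A+B = (2, 18)+(14, 18)]
4. M_y = 18  [2·M = A+B = (2, 18)+(14, 18)]
   so M = (8, 18)

B = (14, 18)
M = (8, 18)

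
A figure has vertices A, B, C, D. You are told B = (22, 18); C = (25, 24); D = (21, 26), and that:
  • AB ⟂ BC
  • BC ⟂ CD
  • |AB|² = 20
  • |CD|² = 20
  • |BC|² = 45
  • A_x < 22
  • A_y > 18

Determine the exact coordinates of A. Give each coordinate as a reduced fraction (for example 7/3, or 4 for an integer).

1. A_x = 18  [[AB ⟂ BC ⇒ -3x-6y+174=0] ∩ [|A−(22, 18)|²=20]]
2. A_y = 20  [[AB ⟂ BC ⇒ -3x-6y+174=0] ∩ [|A−(22, 18)|²=20]]
   so A = (18, 20)

A = (18, 20)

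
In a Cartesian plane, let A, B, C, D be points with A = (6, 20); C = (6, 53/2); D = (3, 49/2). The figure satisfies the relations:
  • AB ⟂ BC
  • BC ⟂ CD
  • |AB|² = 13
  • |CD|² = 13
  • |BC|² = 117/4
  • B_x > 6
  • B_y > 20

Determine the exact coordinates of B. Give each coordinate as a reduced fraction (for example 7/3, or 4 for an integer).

1. B_x = 9  [[BC ⟂ CD ⇒ 3x+2y-71=0] ∩ [|B−(6, 20)|²=13]]
2. B_y = 22  [[BC ⟂ CD ⇒ 3x+2y-71=0] ∩ [|B−(6, 20)|²=13]]
   so B = (9, 22)

B = (9, 22)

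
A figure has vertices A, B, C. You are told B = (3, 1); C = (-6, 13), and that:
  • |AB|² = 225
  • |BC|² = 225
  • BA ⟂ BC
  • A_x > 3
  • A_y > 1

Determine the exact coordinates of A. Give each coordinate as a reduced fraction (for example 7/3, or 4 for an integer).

A = (15, 10)

1. A_x = 15  [[BA ⟂ BC ⇒ -9x+12y+15=0] ∩ [|A−(3, 1)|²=225]]
2. A_y = 10  [[BA ⟂ BC ⇒ -9x+12y+15=0] ∩ [|A−(3, 1)|²=225]]
   so A = (15, 10)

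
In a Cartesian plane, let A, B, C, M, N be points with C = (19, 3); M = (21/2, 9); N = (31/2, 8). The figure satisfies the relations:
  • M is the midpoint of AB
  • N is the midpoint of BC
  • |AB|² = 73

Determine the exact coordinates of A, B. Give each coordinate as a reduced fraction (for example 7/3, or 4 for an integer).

A = (9, 5)
B = (12, 13)

1. B_x = 12  [B = 2·N−C = 2·(31/2, 8)−(19, 3)]
2. B_y = 13  [B = 2·N−C = 2·(31/2, 8)−(19, 3)]
   so B = (12, 13)
3. A_x = 9  [A = 2·M−B = 2·(21/2, 9)−(12, 13)]
4. A_y = 5  [A = 2·M−B = 2·(21/2, 9)−(12, 13)]
   so A = (9, 5)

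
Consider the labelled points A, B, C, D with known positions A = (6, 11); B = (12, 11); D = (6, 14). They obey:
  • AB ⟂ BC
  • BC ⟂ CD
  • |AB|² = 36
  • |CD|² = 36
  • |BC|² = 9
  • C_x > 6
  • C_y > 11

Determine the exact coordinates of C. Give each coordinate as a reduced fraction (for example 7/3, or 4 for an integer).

1. C_x = 12  [[AB ⟂ BC ⇒ 6x-72=0] ∩ [|C−(6, 14)|²=36]]
2. C_y = 14  [[AB ⟂ BC ⇒ 6x-72=0] ∩ [|C−(6, 14)|²=36]]
   so C = (12, 14)

C = (12, 14)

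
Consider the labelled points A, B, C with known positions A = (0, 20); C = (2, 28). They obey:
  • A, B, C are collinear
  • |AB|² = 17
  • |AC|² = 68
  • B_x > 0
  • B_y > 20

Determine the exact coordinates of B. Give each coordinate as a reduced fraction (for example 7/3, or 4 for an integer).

1. B_x = 1  [[A, B, C are collinear ⇒ 8x-2y+40=0] ∩ [|B−(0, 20)|²=17]]
2. B_y = 24  [[A, B, C are collinear ⇒ 8x-2y+40=0] ∩ [|B−(0, 20)|²=17]]
   so B = (1, 24)

B = (1, 24)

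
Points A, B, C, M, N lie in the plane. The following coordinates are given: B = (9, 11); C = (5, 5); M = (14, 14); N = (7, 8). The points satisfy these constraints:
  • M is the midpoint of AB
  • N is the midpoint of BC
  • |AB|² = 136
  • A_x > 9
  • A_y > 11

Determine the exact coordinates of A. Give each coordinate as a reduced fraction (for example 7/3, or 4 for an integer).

1. A_x = 19  [A = 2·M−B = 2·(14, 14)−(9, 11)]
2. A_y = 17  [A = 2·M−B = 2·(14, 14)−(9, 11)]
   so A = (19, 17)

A = (19, 17)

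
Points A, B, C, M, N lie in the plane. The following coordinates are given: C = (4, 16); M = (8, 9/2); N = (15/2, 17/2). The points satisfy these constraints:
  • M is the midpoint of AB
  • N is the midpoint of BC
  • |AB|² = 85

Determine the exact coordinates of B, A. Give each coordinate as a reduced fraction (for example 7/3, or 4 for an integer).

1. B_x = 11  [B = 2·N−C = 2·(15/2, 17/2)−(4, 16)]
2. B_y = 1  [B = 2·N−C = 2·(15/2, 17/2)−(4, 16)]
   so B = (11, 1)
3. A_x = 5  [A = 2·M−B = 2·(8, 9/2)−(11, 1)]
4. A_y = 8  [A = 2·M−B = 2·(8, 9/2)−(11, 1)]
   so A = (5, 8)

B = (11, 1)
A = (5, 8)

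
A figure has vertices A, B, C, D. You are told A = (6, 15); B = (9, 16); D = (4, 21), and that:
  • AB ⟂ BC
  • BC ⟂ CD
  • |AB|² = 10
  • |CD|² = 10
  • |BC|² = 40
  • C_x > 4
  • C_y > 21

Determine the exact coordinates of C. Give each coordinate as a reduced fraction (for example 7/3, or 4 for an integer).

1. C_x = 7  [[AB ⟂ BC ⇒ 3x+1y-43=0] ∩ [|C−(4, 21)|²=10]]
2. C_y = 22  [[AB ⟂ BC ⇒ 3x+1y-43=0] ∩ [|C−(4, 21)|²=10]]
   so C = (7, 22)

C = (7, 22)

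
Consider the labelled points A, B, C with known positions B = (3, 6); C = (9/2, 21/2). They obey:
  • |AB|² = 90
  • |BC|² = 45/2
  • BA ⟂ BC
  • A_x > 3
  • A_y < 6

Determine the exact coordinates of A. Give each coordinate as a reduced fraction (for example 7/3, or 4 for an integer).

1. A_x = 12  [[BA ⟂ BC ⇒ 3/2x+9/2y-63/2=0] ∩ [|A−(3, 6)|²=90]]
2. A_y = 3  [[BA ⟂ BC ⇒ 3/2x+9/2y-63/2=0] ∩ [|A−(3, 6)|²=90]]
   so A = (12, 3)

A = (12, 3)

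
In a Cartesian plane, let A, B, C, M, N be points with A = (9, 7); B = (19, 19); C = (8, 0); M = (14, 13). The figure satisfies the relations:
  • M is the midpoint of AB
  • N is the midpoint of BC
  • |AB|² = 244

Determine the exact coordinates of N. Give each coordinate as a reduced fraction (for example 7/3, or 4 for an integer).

1. N_x = 27/2  [2·N = B+C = (19, 19)+(8, 0)]
2. N_y = 19/2  [2·N = B+C = (19, 19)+(8, 0)]
   so N = (27/2, 19/2)

N = (27/2, 19/2)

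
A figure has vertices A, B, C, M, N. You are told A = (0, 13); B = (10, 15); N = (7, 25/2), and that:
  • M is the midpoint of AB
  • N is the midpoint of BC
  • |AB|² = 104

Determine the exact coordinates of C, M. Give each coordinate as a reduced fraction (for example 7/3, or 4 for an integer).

1. M_x = 5  [2·M = A+B = (0, 13)+(10, 15)]
2. M_y = 14  [2·M = A+B = (0, 13)+(10, 15)]
   so M = (5, 14)
3. C_x = 4  [C = 2·N−B = 2·(7, 25/2)−(10, 15)]
4. C_y = 10  [C = 2·N−B = 2·(7, 25/2)−(10, 15)]
   so C = (4, 10)

C = (4, 10)
M = (5, 14)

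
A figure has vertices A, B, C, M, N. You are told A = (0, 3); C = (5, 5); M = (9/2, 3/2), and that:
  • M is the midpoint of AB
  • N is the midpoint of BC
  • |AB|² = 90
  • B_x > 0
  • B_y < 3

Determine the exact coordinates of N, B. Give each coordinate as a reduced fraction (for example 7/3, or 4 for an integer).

1. B_x = 9  [B = 2·M−A = 2·(9/2, 3/2)−(0, 3)]
2. B_y = 0  [B = 2·M−A = 2·(9/2, 3/2)−(0, 3)]
   so B = (9, 0)
3. N_x = 7  [2·N = B+C = (9, 0)+(5, 5)]
4. N_y = 5/2  [2·N = B+C = (9, 0)+(5, 5)]
   so N = (7, 5/2)

N = (7, 5/2)
B = (9, 0)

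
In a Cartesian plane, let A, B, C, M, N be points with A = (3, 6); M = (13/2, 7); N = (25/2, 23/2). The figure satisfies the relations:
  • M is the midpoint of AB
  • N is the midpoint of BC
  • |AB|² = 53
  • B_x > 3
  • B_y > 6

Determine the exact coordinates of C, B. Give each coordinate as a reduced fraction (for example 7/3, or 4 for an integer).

1. B_x = 10  [B = 2·M−A = 2·(13/2, 7)−(3, 6)]
2. B_y = 8  [B = 2·M−A = 2·(13/2, 7)−(3, 6)]
   so B = (10, 8)
3. C_x = 15  [C = 2·N−B = 2·(25/2, 23/2)−(10, 8)]
4. C_y = 15  [C = 2·N−B = 2·(25/2, 23/2)−(10, 8)]
   so C = (15, 15)

C = (15, 15)
B = (10, 8)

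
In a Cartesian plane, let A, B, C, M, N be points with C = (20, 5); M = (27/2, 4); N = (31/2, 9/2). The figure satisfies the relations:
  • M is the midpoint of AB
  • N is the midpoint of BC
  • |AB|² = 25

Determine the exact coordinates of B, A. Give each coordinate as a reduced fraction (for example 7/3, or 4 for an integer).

B = (11, 4)
A = (16, 4)

1. B_x = 11  [B = 2·N−C = 2·(31/2, 9/2)−(20, 5)]
2. B_y = 4  [B = 2·N−C = 2·(31/2, 9/2)−(20, 5)]
   so B = (11, 4)
3. A_x = 16  [A = 2·M−B = 2·(27/2, 4)−(11, 4)]
4. A_y = 4  [A = 2·M−B = 2·(27/2, 4)−(11, 4)]
   so A = (16, 4)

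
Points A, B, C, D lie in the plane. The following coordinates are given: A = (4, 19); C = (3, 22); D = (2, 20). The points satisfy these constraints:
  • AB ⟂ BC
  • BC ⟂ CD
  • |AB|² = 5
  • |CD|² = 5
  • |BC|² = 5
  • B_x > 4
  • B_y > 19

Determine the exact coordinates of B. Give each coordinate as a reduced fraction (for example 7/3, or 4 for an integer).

1. B_x = 5  [[BC ⟂ CD ⇒ 1x+2y-47=0] ∩ [|B−(4, 19)|²=5]]
2. B_y = 21  [[BC ⟂ CD ⇒ 1x+2y-47=0] ∩ [|B−(4, 19)|²=5]]
   so B = (5, 21)

B = (5, 21)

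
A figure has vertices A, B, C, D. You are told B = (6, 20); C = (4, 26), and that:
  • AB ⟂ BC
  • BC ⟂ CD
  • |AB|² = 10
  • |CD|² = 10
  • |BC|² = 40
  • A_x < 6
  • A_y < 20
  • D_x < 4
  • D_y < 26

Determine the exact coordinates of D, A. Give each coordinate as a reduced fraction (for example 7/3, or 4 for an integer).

D = (1, 25)
A = (3, 19)

1. D_x = 1  [[BC ⟂ CD ⇒ -2x+6y-148=0] ∩ [|D−(4, 26)|²=10]]
2. D_y = 25  [[BC ⟂ CD ⇒ -2x+6y-148=0] ∩ [|D−(4, 26)|²=10]]
   so D = (1, 25)
3. A_x = 3  [[AB ⟂ BC ⇒ 2x-6y+108=0] ∩ [|A−(6, 20)|²=10]]
4. A_y = 19  [[AB ⟂ BC ⇒ 2x-6y+108=0] ∩ [|A−(6, 20)|²=10]]
   so A = (3, 19)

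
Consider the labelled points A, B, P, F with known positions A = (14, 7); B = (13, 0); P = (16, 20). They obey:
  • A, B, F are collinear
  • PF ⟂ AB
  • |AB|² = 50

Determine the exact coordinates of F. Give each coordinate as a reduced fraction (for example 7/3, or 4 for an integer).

F = (793/50, 1001/50)

1. F_x = 793/50  [[A, B, F are collinear ⇒ 7x-1y-91=0] ∩ [PF ⟂ AB ⇒ -1x-7y+156=0]]
2. F_y = 1001/50  [[A, B, F are collinear ⇒ 7x-1y-91=0] ∩ [PF ⟂ AB ⇒ -1x-7y+156=0]]
   so F = (793/50, 1001/50)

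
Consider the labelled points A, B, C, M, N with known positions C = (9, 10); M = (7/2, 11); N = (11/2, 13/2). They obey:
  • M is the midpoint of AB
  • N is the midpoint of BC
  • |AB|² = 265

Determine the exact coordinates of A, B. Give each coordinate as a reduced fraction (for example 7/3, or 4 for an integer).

1. B_x = 2  [B = 2·N−C = 2·(11/2, 13/2)−(9, 10)]
2. B_y = 3  [B = 2·N−C = 2·(11/2, 13/2)−(9, 10)]
   so B = (2, 3)
3. A_x = 5  [A = 2·M−B = 2·(7/2, 11)−(2, 3)]
4. A_y = 19  [A = 2·M−B = 2·(7/2, 11)−(2, 3)]
   so A = (5, 19)

A = (5, 19)
B = (2, 3)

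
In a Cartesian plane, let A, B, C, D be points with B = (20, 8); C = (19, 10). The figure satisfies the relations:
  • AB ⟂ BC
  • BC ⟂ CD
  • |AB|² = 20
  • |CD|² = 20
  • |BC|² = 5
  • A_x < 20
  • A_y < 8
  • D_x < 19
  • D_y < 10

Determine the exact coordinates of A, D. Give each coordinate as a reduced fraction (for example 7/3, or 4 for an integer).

1. A_x = 16  [[AB ⟂ BC ⇒ 1x-2y-4=0] ∩ [|A−(20, 8)|²=20]]
2. A_y = 6  [[AB ⟂ BC ⇒ 1x-2y-4=0] ∩ [|A−(20, 8)|²=20]]
   so A = (16, 6)
3. D_x = 15  [[BC ⟂ CD ⇒ -1x+2y-1=0] ∩ [|D−(19, 10)|²=20]]
4. D_y = 8  [[BC ⟂ CD ⇒ -1x+2y-1=0] ∩ [|D−(19, 10)|²=20]]
   so D = (15, 8)

A = (16, 6)
D = (15, 8)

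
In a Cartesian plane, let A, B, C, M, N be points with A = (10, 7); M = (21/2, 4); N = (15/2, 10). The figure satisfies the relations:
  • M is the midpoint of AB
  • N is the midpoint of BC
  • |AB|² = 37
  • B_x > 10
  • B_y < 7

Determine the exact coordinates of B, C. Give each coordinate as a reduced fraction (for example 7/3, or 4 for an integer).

B = (11, 1)
C = (4, 19)

1. B_x = 11  [B = 2·M−A = 2·(21/2, 4)−(10, 7)]
2. B_y = 1  [B = 2·M−A = 2·(21/2, 4)−(10, 7)]
   so B = (11, 1)
3. C_x = 4  [C = 2·N−B = 2·(15/2, 10)−(11, 1)]
4. C_y = 19  [C = 2·N−B = 2·(15/2, 10)−(11, 1)]
   so C = (4, 19)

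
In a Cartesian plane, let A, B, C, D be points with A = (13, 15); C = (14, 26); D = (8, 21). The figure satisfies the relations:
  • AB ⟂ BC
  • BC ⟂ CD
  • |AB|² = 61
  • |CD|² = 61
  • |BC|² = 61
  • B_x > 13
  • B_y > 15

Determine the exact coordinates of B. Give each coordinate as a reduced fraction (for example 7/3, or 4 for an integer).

1. B_x = 19  [[BC ⟂ CD ⇒ 6x+5y-214=0] ∩ [|B−(13, 15)|²=61]]
2. B_y = 20  [[BC ⟂ CD ⇒ 6x+5y-214=0] ∩ [|B−(13, 15)|²=61]]
   so B = (19, 20)

B = (19, 20)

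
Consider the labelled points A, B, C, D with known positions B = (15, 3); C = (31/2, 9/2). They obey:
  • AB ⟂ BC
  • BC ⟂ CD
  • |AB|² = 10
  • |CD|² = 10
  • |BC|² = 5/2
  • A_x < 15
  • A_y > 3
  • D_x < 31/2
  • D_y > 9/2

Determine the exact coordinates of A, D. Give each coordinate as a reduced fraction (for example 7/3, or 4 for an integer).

1. A_x = 12  [[AB ⟂ BC ⇒ -1/2x-3/2y+12=0] ∩ [|A−(15, 3)|²=10]]
2. A_y = 4  [[AB ⟂ BC ⇒ -1/2x-3/2y+12=0] ∩ [|A−(15, 3)|²=10]]
   so A = (12, 4)
3. D_x = 25/2  [[BC ⟂ CD ⇒ 1/2x+3/2y-29/2=0] ∩ [|D−(31/2, 9/2)|²=10]]
4. D_y = 11/2  [[BC ⟂ CD ⇒ 1/2x+3/2y-29/2=0] ∩ [|D−(31/2, 9/2)|²=10]]
   so D = (25/2, 11/2)

A = (12, 4)
D = (25/2, 11/2)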